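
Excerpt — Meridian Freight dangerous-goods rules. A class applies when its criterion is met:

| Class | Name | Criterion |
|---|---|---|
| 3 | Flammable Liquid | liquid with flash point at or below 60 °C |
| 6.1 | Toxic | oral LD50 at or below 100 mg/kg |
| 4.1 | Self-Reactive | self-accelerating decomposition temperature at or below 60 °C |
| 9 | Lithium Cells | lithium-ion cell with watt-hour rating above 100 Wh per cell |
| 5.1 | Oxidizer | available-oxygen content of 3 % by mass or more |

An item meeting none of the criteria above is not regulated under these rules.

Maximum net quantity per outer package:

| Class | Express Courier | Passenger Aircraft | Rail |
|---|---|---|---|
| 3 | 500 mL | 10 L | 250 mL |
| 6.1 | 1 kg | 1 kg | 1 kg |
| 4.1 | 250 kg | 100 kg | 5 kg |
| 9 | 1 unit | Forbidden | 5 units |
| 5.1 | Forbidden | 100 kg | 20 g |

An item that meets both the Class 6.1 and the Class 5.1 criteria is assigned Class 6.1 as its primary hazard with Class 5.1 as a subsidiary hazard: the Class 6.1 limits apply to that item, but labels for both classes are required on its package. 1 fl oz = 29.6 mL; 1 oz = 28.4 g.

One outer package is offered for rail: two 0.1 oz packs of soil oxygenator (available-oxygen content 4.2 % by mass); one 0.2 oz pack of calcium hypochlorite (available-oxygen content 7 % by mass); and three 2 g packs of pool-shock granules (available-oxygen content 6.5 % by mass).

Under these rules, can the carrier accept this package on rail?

The soil oxygenator has available-oxygen content 4.2 % by mass, which is ≥ 3 % by mass, so it is Class 5.1 (Oxidizer).
Calcium hypochlorite: available-oxygen content 7 % by mass ≥ 3 % by mass → Class 5.1 (Oxidizer).
Pool-shock granules: available-oxygen content 6.5 % by mass ≥ 3 % by mass → Class 5.1 (Oxidizer).
Total Class 5.1: (two 0.1 oz packs = 5.68 g) + (one 0.2 oz pack = 5.68 g) + (three 2 g packs = 6 g) = 17.36 g.
17.36 g ≤ 20 g (rail limit, Class 5.1) — within limit.

Yes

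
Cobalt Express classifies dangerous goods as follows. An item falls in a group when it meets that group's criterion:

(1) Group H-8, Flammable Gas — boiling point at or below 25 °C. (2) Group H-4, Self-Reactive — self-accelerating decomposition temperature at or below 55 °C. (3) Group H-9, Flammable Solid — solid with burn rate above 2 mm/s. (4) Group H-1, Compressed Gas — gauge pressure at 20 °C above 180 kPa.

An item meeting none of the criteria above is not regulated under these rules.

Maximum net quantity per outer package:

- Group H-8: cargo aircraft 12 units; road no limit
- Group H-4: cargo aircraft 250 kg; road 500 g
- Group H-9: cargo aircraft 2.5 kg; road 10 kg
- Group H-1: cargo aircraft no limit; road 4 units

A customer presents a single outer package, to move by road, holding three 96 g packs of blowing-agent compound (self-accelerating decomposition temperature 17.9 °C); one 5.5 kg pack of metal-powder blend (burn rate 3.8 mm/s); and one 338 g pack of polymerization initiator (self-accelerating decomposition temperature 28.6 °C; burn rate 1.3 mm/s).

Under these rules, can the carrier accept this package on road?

No

Self-accelerating decomposition temperature 17.9 °C meets the Group H-4 criterion (Self-Reactive), so the blowing-agent compound is Group H-4.
Burn rate 3.8 mm/s meets the Group H-9 criterion (Flammable Solid), so the metal-powder blend is Group H-9.
Polymerization initiator: self-accelerating decomposition temperature 28.6 °C ≤ 55 °C → Group H-4 (Self-Reactive).
Total Group H-4: (three 96 g packs = 288 g) + 338 g = 626 g.
626 g exceeds the road limit of 500 g for Group H-4.
Group H-9 quantity: 5.5 kg.
That is within the Group H-9 road limit of 10 kg.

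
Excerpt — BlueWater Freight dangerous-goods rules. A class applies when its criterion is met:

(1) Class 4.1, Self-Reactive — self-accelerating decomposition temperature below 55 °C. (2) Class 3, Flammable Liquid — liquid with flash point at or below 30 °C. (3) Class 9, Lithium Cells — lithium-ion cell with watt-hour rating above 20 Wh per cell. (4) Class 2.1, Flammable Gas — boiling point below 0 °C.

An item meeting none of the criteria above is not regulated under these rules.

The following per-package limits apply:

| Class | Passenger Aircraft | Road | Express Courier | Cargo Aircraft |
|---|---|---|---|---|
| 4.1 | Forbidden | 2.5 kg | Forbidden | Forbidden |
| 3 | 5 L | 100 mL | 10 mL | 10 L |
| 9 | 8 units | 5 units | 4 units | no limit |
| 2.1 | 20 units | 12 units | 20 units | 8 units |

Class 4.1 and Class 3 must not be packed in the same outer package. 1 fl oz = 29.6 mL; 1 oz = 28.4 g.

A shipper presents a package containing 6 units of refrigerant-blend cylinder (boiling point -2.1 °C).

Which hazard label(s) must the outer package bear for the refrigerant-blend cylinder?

Boiling point -2.1 °C meets the Class 2.1 criterion (Flammable Gas), so the refrigerant-blend cylinder is Class 2.1.
Only the Class 2.1 label is required.

Class 2.1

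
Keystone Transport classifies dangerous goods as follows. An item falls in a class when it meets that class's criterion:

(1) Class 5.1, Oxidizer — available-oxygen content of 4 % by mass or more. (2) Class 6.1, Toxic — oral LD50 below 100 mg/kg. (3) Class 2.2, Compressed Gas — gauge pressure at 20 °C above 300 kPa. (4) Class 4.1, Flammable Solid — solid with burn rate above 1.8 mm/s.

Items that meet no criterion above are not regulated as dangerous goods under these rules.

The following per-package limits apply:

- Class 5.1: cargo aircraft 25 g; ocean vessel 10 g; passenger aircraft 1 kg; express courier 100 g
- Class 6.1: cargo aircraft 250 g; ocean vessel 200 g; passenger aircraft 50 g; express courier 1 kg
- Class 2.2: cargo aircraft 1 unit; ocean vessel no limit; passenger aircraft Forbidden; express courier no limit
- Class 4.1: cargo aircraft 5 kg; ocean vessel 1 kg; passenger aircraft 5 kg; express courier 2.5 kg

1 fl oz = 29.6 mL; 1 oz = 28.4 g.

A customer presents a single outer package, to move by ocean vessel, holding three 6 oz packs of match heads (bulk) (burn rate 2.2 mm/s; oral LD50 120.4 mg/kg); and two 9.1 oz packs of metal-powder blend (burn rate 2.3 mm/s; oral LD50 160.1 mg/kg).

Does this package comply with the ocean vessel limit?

No

Burn rate 2.2 mm/s meets the Class 4.1 criterion (Flammable Solid), so the match heads (bulk) are Class 4.1.
Burn rate 2.3 mm/s meets the Class 4.1 criterion (Flammable Solid), so the metal-powder blend is Class 4.1.
Total Class 4.1: (three 6 oz packs = 511.2 g) + (two 9.1 oz packs = 516.88 g) = 1028.08 g.
1028.08 g > 1 kg (ocean vessel limit, Class 4.1) — over the limit.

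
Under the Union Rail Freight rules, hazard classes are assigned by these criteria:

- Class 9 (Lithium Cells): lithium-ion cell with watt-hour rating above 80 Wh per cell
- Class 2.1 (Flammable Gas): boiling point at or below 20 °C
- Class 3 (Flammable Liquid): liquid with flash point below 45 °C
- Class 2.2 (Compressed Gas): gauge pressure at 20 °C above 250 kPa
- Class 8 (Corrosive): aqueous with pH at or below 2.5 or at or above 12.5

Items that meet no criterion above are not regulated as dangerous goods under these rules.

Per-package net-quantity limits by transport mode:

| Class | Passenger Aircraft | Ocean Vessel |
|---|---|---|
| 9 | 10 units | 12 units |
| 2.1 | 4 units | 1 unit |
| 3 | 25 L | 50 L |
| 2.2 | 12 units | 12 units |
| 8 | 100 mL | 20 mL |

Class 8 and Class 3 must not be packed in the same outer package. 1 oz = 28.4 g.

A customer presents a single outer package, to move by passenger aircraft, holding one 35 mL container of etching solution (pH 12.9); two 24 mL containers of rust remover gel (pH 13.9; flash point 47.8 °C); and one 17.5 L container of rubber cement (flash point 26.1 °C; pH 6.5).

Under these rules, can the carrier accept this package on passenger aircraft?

The etching solution has pH 12.9, which is ≥ 12.5, so it is Class 8 (Corrosive).
Rust remover gel: pH 13.9 ≥ 12.5 → Class 8 (Corrosive).
With flash point 26.1 °C (< 45 °C), the rubber cement falls in Class 3.
Total Class 8: 35 mL + (two 24 mL containers = 48 mL) = 83 mL.
83 mL is within the passenger aircraft limit of 100 mL for Class 8.
Class 3 quantity: 17.5 L.
That is within the Class 3 passenger aircraft limit of 25 L.
Class 8 and Class 3 may not share an outer package.

No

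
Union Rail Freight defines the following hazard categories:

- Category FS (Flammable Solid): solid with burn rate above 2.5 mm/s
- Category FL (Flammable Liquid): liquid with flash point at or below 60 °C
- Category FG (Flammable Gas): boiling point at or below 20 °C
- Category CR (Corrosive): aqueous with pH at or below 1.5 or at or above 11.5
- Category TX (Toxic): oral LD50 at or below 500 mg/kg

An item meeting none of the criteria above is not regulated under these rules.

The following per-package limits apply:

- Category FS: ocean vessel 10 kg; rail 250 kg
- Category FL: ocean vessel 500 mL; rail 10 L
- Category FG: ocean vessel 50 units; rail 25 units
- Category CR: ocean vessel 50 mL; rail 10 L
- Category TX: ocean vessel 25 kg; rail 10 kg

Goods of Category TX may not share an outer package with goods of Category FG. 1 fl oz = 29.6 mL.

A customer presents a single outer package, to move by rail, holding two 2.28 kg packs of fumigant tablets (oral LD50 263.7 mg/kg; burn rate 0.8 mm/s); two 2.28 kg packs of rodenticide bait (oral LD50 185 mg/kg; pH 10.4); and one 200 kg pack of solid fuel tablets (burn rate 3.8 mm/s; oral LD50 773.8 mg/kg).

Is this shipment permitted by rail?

Yes

Oral LD50 263.7 mg/kg meets the Category TX criterion (Toxic), so the fumigant tablets are Category TX.
Oral LD50 185 mg/kg meets the Category TX criterion (Toxic), so the rodenticide bait is Category TX.
Solid fuel tablets: burn rate 3.8 mm/s > 2.5 mm/s → Category FS (Flammable Solid).
Category TX net quantity: (two 2.28 kg packs = 4.56 kg) + (two 2.28 kg packs = 4.56 kg) = 9.12 kg.
9.12 kg ≤ 10 kg (rail limit, Category TX) — within limit.
Category FS quantity: 200 kg.
That is within the Category FS rail limit of 250 kg.
The segregation rule (Category TX with Category FG) does not apply to Category TX with Category FS.
Every hazard category is within its rail limit and no segregation rule is violated.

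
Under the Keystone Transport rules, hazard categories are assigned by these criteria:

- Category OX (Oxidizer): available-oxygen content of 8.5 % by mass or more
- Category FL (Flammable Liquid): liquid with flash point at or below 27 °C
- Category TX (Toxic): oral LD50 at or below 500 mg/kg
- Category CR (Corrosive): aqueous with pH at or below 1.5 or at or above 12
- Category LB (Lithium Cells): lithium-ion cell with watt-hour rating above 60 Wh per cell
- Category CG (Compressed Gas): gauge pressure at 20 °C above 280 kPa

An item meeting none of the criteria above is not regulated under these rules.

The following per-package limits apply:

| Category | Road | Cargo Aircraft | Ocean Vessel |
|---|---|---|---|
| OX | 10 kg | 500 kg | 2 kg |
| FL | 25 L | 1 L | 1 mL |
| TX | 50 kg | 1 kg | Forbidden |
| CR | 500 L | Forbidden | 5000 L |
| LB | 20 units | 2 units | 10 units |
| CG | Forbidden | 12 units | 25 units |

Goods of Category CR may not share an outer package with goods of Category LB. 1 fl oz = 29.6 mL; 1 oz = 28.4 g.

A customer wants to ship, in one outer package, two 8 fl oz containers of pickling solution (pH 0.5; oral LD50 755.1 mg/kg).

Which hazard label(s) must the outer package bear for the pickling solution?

Category CR

Pickling solution: pH 0.5 ≤ 1.5 → Category CR (Corrosive).
Only the Category CR label is required.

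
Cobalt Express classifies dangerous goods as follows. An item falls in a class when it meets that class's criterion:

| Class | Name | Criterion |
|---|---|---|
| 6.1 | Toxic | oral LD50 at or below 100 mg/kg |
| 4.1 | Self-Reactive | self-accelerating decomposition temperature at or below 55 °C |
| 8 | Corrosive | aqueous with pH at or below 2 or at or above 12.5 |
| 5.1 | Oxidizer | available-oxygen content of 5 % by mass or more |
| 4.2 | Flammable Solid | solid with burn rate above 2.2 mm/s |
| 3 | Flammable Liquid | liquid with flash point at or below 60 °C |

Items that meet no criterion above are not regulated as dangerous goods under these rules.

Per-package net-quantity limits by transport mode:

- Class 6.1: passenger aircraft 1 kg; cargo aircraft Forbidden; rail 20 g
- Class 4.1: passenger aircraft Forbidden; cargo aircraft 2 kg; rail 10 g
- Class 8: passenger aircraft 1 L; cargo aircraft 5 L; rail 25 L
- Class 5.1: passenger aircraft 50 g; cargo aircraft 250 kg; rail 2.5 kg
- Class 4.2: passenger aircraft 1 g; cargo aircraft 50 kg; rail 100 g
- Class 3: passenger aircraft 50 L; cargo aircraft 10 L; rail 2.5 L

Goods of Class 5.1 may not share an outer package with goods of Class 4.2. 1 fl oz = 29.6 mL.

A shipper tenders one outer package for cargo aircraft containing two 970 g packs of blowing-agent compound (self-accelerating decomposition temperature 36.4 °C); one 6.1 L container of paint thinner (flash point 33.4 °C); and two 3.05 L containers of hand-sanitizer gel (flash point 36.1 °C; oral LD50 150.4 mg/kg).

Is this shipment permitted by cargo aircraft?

With self-accelerating decomposition temperature 36.4 °C (≤ 55 °C), the blowing-agent compound falls in Class 4.1.
Flash point 33.4 °C meets the Class 3 criterion (Flammable Liquid), so the paint thinner is Class 3.
The hand-sanitizer gel has flash point 36.1 °C, which is ≤ 60 °C, so it is Class 3 (Flammable Liquid).
Class 3 net quantity: 6.1 L + (two 3.05 L containers = 6.1 L) = 12.2 L.
12.2 L exceeds the cargo aircraft limit of 10 L for Class 3.
Class 4.1 quantity: two 970 g packs = 1.94 kg.
1.94 kg is within the cargo aircraft limit of 2 kg for Class 4.1.
The segregation rule (Class 5.1 with Class 4.2) does not apply to Class 3 with Class 4.1.

No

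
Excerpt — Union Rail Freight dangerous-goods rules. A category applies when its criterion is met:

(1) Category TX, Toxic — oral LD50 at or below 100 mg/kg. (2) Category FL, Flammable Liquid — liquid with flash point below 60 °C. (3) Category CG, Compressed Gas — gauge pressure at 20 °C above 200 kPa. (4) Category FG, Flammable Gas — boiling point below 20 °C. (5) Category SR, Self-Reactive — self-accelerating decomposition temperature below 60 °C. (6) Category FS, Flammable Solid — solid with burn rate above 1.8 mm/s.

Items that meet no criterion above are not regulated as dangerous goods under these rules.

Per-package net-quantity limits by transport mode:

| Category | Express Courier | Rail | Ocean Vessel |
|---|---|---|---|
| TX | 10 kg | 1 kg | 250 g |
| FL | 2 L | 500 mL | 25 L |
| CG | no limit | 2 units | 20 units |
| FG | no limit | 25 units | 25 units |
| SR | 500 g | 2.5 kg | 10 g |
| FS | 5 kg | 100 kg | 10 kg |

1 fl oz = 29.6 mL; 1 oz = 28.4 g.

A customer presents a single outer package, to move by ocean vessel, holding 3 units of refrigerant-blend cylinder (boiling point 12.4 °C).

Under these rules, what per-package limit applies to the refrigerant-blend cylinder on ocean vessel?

The refrigerant-blend cylinder has boiling point 12.4 °C, which is < 20 °C, so it is Category FG (Flammable Gas).
The ocean vessel limit for Category FG is 25 units.

25 units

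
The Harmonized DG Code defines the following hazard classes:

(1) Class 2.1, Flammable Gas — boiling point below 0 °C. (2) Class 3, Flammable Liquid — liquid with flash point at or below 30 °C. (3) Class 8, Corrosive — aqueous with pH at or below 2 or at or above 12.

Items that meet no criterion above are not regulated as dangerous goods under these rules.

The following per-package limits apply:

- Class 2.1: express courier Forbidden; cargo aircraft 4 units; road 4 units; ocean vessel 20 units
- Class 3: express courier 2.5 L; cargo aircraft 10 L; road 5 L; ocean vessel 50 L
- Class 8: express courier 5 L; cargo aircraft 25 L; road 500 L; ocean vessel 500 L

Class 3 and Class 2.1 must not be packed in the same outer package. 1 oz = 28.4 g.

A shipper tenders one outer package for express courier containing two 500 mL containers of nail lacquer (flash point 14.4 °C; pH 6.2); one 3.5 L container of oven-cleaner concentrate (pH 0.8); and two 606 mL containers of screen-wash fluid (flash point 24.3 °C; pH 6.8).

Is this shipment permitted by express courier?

With flash point 14.4 °C (≤ 30 °C), the nail lacquer falls in Class 3.
The oven-cleaner concentrate has pH 0.8, which is ≤ 2, so it is Class 8 (Corrosive).
The screen-wash fluid has flash point 24.3 °C, which is ≤ 30 °C, so it is Class 3 (Flammable Liquid).
Total Class 3: (two 500 mL containers = 1 L) + (two 606 mL containers = 1.212 L) = 2.212 L.
2.212 L is within the express courier limit of 2.5 L for Class 3.
Class 8 quantity: 3.5 L.
3.5 L is within the express courier limit of 5 L for Class 8.
The segregation rule (Class 3 with Class 2.1) does not apply to Class 3 with Class 8.
Every hazard class is within its express courier limit and no segregation rule is violated.

Yes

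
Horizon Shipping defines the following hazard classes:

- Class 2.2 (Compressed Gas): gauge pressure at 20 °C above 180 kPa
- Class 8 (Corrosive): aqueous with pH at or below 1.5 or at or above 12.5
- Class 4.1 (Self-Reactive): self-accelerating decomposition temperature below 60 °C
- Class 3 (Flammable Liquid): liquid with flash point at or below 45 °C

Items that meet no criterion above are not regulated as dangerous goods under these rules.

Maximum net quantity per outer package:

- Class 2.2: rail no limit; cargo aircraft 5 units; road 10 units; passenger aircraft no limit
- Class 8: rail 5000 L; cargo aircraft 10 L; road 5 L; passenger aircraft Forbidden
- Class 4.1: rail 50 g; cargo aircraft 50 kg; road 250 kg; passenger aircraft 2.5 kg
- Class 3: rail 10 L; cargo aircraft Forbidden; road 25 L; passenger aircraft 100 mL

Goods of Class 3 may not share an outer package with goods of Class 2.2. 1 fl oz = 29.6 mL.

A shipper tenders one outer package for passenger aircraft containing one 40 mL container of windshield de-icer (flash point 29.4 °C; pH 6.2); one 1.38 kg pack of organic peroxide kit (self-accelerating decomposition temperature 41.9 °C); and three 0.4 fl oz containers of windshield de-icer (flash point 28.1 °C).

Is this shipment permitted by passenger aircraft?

Windshield de-icer: flash point 29.4 °C ≤ 45 °C → Class 3 (Flammable Liquid).
With self-accelerating decomposition temperature 41.9 °C (< 60 °C), the organic peroxide kit falls in Class 4.1.
The windshield de-icer has flash point 28.1 °C, which is ≤ 45 °C, so it is Class 3 (Flammable Liquid).
Total Class 3: 40 mL + (three 0.4 fl oz containers = 35.52 mL) = 75.52 mL.
75.52 mL ≤ 100 mL (passenger aircraft limit, Class 3) — within limit.
Class 4.1 quantity: 1.38 kg.
That is within the Class 4.1 passenger aircraft limit of 2.5 kg.
The segregation rule (Class 3 with Class 2.2) does not apply to Class 3 with Class 4.1.
Every hazard class is within its passenger aircraft limit and no segregation rule is violated.

Yes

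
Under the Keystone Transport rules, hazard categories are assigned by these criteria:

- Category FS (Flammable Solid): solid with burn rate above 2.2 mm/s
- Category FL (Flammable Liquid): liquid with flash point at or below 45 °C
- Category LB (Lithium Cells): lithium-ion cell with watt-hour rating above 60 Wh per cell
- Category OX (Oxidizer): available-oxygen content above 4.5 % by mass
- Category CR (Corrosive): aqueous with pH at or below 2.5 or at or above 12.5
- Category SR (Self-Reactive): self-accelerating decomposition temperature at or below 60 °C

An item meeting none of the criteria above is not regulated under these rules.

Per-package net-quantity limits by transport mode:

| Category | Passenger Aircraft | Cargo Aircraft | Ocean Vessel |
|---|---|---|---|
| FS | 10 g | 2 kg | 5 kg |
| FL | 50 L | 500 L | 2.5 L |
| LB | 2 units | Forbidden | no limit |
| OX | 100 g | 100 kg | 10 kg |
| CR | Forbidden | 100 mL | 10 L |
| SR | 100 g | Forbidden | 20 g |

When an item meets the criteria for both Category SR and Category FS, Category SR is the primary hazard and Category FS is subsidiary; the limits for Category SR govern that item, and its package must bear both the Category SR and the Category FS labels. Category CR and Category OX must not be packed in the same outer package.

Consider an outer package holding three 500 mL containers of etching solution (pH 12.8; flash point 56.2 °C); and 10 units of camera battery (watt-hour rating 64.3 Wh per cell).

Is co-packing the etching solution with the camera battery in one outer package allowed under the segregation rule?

Yes

With pH 12.8 (≥ 12.5), the etching solution falls in Category CR.
Camera battery: watt-hour rating 64.3 Wh per cell > 60 Wh per cell → Category LB (Lithium Cells).
No segregation rule bars Category CR with Category LB.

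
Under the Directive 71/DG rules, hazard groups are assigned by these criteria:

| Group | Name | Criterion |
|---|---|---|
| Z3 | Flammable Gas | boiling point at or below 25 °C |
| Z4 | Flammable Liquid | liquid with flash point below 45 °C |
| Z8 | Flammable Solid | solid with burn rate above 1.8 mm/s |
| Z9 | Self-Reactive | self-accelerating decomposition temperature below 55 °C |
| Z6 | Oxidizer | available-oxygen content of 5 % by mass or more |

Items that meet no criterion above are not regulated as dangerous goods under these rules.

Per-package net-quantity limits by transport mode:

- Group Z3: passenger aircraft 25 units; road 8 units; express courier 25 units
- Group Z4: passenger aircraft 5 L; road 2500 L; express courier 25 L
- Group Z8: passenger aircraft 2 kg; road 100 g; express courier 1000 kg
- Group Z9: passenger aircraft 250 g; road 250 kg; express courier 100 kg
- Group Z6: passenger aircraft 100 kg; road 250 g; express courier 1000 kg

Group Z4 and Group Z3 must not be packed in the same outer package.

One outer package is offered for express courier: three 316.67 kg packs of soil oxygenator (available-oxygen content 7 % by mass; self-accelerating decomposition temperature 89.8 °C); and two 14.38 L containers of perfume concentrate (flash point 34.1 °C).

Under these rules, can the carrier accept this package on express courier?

With available-oxygen content 7 % by mass (≥ 5 % by mass), the soil oxygenator falls in Group Z6.
With flash point 34.1 °C (< 45 °C), the perfume concentrate falls in Group Z4.
Group Z4 quantity: two 14.38 L containers = 28.76 L.
28.76 L exceeds the express courier limit of 25 L for Group Z4.
Group Z6 quantity: three 316.67 kg packs = 950.01 kg.
950.01 kg is within the express courier limit of 1000 kg for Group Z6.
The segregation rule (Group Z4 with Group Z3) does not apply to Group Z4 with Group Z6.

No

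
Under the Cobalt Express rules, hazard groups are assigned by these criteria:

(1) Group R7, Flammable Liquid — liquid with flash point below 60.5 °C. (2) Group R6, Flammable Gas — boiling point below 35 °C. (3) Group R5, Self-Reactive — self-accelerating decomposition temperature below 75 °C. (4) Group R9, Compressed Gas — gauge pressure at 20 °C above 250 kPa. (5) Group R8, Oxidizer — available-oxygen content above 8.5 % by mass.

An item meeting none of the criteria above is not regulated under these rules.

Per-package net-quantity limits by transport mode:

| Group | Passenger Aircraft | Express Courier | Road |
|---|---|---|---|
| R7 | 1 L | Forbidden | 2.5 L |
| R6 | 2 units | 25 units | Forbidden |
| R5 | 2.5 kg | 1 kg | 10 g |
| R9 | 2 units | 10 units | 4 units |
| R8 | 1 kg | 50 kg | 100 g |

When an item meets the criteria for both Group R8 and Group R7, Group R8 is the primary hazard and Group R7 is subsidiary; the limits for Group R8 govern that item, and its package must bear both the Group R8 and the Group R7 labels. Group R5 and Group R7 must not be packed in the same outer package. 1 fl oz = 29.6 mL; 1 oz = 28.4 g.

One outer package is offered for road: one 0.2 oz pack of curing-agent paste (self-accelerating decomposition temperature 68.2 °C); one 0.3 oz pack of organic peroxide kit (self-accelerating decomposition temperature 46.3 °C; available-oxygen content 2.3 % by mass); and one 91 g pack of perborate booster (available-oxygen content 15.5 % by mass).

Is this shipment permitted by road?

The curing-agent paste has self-accelerating decomposition temperature 68.2 °C, which is < 75 °C, so it is Group R5 (Self-Reactive).
Self-accelerating decomposition temperature 46.3 °C meets the Group R5 criterion (Self-Reactive), so the organic peroxide kit is Group R5.
With available-oxygen content 15.5 % by mass (> 8.5 % by mass), the perborate booster falls in Group R8.
Group R5 net quantity: (one 0.2 oz pack = 5.68 g) + (one 0.3 oz pack = 8.52 g) = 14.2 g.
14.2 g exceeds the road limit of 10 g for Group R5.
Group R8 quantity: 91 g.
91 g is within the road limit of 100 g for Group R8.
The segregation rule (Group R5 with Group R7) does not apply to Group R5 with Group R8.

No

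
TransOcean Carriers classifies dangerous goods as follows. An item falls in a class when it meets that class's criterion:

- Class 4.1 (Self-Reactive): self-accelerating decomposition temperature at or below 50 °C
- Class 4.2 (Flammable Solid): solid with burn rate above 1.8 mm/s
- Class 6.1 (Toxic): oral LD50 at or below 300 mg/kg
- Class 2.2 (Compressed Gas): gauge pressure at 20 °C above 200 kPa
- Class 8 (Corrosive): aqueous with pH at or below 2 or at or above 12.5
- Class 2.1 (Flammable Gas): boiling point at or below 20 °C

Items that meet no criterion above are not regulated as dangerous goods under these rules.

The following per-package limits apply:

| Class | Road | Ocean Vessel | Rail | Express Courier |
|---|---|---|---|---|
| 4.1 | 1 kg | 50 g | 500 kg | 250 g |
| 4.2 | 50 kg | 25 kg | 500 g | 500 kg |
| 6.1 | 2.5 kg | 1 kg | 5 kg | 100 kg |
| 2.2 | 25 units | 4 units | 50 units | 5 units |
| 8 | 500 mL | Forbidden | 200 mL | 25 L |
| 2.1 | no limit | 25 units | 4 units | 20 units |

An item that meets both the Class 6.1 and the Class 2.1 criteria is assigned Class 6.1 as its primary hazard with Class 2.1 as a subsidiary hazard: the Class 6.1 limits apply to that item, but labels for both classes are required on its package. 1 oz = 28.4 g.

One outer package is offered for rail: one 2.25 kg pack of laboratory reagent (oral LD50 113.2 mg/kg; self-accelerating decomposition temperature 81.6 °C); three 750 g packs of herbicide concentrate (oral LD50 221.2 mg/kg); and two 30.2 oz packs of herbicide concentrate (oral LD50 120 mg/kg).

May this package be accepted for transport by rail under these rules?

Oral LD50 113.2 mg/kg meets the Class 6.1 criterion (Toxic), so the laboratory reagent is Class 6.1.
Oral LD50 221.2 mg/kg meets the Class 6.1 criterion (Toxic), so the herbicide concentrate is Class 6.1.
The herbicide concentrate has oral LD50 120 mg/kg, which is ≤ 300 mg/kg, so it is Class 6.1 (Toxic).
Class 6.1 net quantity: 2.25 kg + (three 750 g packs = 2.25 kg) + (two 30.2 oz packs = 1715.36 g) = 6215.36 g.
That exceeds the Class 6.1 rail limit of 5 kg.

No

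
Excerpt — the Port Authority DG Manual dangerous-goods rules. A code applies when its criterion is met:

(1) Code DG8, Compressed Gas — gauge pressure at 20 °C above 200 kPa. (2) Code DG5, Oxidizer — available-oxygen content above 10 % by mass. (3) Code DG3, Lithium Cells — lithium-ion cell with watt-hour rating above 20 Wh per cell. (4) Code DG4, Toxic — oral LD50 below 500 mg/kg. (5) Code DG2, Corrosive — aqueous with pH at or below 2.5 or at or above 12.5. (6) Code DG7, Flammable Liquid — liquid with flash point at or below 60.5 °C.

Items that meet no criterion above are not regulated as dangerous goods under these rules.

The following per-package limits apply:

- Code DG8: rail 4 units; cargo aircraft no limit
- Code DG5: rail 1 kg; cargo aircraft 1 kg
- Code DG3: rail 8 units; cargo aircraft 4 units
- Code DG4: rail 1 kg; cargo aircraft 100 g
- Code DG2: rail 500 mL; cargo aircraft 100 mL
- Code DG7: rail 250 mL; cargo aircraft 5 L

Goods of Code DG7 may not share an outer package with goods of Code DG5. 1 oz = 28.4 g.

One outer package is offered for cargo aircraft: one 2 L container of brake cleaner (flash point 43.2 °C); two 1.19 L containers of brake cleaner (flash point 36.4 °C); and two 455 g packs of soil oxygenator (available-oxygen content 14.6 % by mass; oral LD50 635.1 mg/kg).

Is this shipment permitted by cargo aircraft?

No

Flash point 43.2 °C meets the Code DG7 criterion (Flammable Liquid), so the brake cleaner is Code DG7.
Brake cleaner: flash point 36.4 °C ≤ 60.5 °C → Code DG7 (Flammable Liquid).
With available-oxygen content 14.6 % by mass (> 10 % by mass), the soil oxygenator falls in Code DG5.
Code DG7 net quantity: 2 L + (two 1.19 L containers = 2.38 L) = 4.38 L.
4.38 L ≤ 5 L (cargo aircraft limit, Code DG7) — within limit.
Code DG5 quantity: two 455 g packs = 910 g.
910 g is within the cargo aircraft limit of 1 kg for Code DG5.
Code DG7 and Code DG5 may not share an outer package.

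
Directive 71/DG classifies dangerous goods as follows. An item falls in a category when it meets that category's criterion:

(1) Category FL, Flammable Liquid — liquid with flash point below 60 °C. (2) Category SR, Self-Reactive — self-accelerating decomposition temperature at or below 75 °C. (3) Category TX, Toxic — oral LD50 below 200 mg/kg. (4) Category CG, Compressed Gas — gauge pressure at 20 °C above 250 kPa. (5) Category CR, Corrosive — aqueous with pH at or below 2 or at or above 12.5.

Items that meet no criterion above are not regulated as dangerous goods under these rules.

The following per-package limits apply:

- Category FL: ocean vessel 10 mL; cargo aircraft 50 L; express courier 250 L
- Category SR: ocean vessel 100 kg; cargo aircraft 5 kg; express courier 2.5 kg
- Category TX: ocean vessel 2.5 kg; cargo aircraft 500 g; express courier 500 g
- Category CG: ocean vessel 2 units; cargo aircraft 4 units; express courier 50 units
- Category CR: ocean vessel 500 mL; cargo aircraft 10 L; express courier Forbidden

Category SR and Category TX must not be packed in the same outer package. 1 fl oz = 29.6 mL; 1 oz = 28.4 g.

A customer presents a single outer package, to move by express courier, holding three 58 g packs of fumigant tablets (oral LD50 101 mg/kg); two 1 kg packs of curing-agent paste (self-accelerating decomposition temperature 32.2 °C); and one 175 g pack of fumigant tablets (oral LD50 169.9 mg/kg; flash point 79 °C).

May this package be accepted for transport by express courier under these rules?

Oral LD50 101 mg/kg meets the Category TX criterion (Toxic), so the fumigant tablets are Category TX.
With self-accelerating decomposition temperature 32.2 °C (≤ 75 °C), the curing-agent paste falls in Category SR.
With oral LD50 169.9 mg/kg (< 200 mg/kg), the fumigant tablets fall in Category TX.
Category SR quantity: two 1 kg packs = 2 kg.
That is within the Category SR express courier limit of 2.5 kg.
Total Category TX: (three 58 g packs = 174 g) + 175 g = 349 g.
349 g ≤ 500 g (express courier limit, Category TX) — within limit.
Category SR and Category TX may not share an outer package.

No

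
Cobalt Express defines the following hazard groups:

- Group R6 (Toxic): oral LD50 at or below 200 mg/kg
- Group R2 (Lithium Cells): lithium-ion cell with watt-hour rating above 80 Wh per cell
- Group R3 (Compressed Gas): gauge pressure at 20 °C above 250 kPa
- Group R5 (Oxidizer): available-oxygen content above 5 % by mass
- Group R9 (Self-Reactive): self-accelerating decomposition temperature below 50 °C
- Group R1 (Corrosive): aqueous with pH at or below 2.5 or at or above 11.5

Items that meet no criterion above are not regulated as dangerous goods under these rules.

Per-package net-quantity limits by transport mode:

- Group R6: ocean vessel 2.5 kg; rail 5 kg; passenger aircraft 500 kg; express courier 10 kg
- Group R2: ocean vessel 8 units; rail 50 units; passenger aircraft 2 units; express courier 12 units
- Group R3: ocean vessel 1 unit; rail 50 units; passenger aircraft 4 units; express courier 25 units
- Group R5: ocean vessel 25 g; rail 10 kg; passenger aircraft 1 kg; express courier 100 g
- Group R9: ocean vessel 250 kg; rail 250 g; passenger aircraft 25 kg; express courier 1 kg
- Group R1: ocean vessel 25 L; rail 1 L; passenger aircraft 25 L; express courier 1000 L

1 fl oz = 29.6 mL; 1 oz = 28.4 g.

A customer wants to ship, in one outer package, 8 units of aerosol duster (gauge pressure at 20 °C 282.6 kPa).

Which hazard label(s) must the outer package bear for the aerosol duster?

Group R3

Gauge pressure at 20 °C 282.6 kPa meets the Group R3 criterion (Compressed Gas), so the aerosol duster is Group R3.
Only the Group R3 label is required.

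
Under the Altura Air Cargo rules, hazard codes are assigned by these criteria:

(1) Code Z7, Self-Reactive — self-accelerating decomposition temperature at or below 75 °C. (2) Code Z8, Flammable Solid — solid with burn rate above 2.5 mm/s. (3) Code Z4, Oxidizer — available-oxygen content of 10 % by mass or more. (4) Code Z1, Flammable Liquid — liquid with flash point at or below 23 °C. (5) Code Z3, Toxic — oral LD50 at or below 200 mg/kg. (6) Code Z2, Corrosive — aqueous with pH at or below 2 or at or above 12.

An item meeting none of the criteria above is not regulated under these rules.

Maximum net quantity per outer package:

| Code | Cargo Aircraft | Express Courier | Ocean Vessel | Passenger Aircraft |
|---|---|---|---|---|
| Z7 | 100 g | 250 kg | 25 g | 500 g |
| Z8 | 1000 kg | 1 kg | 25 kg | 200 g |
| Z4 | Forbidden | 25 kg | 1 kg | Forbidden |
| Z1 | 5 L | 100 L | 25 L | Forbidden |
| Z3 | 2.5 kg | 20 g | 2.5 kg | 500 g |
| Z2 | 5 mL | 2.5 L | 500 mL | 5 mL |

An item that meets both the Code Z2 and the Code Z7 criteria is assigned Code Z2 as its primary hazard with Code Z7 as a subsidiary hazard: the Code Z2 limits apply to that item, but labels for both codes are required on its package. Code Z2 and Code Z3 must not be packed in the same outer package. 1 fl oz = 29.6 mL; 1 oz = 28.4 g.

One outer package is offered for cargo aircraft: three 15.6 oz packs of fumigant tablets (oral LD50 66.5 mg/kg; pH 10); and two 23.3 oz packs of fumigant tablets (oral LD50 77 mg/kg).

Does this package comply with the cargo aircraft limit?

No

The fumigant tablets have oral LD50 66.5 mg/kg, which is ≤ 200 mg/kg, so they are Code Z3 (Toxic).
The fumigant tablets have oral LD50 77 mg/kg, which is ≤ 200 mg/kg, so they are Code Z3 (Toxic).
Total Code Z3: (three 15.6 oz packs = 1329.12 g) + (two 23.3 oz packs = 1323.44 g) = 2652.56 g.
2652.56 g exceeds the cargo aircraft limit of 2.5 kg for Code Z3.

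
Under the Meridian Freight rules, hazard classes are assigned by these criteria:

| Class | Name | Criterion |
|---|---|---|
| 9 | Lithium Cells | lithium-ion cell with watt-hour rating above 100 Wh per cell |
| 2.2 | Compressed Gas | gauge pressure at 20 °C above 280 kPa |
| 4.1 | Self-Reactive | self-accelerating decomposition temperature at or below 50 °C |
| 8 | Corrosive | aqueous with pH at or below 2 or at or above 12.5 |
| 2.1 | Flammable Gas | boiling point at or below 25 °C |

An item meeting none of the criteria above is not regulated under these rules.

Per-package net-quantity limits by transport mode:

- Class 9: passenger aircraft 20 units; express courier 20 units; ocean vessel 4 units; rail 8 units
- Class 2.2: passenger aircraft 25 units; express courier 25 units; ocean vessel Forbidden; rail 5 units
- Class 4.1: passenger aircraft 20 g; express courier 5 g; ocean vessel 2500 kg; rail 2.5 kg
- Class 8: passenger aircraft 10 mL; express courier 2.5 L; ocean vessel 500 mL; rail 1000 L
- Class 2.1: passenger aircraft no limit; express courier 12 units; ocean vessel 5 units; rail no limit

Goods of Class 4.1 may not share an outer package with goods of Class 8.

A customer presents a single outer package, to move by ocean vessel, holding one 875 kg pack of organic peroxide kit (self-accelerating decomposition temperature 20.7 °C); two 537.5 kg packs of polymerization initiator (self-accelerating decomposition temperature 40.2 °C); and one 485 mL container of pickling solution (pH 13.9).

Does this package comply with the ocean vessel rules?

With self-accelerating decomposition temperature 20.7 °C (≤ 50 °C), the organic peroxide kit falls in Class 4.1.
Self-accelerating decomposition temperature 40.2 °C meets the Class 4.1 criterion (Self-Reactive), so the polymerization initiator is Class 4.1.
Pickling solution: pH 13.9 ≥ 12.5 → Class 8 (Corrosive).
Total Class 4.1: 875 kg + (two 537.5 kg packs = 1075 kg) = 1950 kg.
That is within the Class 4.1 ocean vessel limit of 2500 kg.
Class 8 quantity: 485 mL.
485 mL ≤ 500 mL (ocean vessel limit, Class 8) — within limit.
Class 4.1 and Class 8 may not share an outer package.

No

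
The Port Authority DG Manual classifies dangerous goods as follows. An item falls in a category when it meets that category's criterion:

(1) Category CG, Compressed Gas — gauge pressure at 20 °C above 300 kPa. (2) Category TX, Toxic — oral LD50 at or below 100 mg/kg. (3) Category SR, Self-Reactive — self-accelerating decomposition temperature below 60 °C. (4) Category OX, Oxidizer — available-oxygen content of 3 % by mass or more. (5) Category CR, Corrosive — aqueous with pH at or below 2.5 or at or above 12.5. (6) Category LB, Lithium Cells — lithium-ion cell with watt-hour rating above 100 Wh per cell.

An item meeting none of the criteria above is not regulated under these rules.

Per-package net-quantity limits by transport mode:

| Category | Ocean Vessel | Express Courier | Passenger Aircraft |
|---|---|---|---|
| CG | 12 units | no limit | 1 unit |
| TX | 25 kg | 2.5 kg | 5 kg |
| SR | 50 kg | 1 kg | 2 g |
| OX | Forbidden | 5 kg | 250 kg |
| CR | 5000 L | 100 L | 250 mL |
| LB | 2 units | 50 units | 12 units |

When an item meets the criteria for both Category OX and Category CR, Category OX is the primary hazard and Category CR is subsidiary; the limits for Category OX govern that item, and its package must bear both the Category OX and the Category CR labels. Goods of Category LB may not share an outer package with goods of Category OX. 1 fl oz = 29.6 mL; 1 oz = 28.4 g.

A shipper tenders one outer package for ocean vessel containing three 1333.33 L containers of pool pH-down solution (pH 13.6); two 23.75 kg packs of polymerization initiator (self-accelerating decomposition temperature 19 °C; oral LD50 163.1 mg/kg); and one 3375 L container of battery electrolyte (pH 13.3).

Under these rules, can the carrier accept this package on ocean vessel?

The pool pH-down solution has pH 13.6, which is ≥ 12.5, so it is Category CR (Corrosive).
With self-accelerating decomposition temperature 19 °C (< 60 °C), the polymerization initiator falls in Category SR.
The battery electrolyte has pH 13.3, which is ≥ 12.5, so it is Category CR (Corrosive).
Category CR net quantity: (three 1333.33 L containers = 3999.99 L) + 3375 L = 7374.99 L.
7374.99 L exceeds the ocean vessel limit of 5000 L for Category CR.
Category SR quantity: two 23.75 kg packs = 47.5 kg.
That is within the Category SR ocean vessel limit of 50 kg.
The segregation rule (Category LB with Category OX) does not apply to Category CR with Category SR.

No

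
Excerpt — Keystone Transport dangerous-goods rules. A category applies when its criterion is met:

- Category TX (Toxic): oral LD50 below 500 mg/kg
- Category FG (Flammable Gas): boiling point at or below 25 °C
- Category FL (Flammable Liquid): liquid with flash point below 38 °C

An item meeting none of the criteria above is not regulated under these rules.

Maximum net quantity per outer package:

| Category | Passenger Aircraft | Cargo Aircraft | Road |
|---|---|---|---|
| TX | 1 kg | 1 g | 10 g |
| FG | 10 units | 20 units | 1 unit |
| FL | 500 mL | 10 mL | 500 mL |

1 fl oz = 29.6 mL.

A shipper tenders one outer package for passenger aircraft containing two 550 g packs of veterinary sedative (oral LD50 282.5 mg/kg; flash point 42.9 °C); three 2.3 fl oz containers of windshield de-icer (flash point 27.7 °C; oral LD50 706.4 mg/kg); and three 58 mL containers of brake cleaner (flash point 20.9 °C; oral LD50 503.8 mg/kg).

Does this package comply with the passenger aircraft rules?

No

Oral LD50 282.5 mg/kg meets the Category TX criterion (Toxic), so the veterinary sedative is Category TX.
Windshield de-icer: flash point 27.7 °C < 38 °C → Category FL (Flammable Liquid).
With flash point 20.9 °C (< 38 °C), the brake cleaner falls in Category FL.
Category TX quantity: two 550 g packs = 1.1 kg.
1.1 kg > 1 kg (passenger aircraft limit, Category TX) — over the limit.
Total Category FL: (three 2.3 fl oz containers = 204.24 mL) + (three 58 mL containers = 174 mL) = 378.24 mL.
378.24 mL ≤ 500 mL (passenger aircraft limit, Category FL) — within limit.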